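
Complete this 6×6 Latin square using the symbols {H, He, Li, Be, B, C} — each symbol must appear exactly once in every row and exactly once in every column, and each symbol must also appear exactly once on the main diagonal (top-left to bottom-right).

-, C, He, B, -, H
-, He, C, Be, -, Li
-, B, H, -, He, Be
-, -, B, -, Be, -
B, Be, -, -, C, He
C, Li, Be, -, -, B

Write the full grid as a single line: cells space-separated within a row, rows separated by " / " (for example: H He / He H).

Be C He B Li H / H He C Be B Li / Li B H C He Be / He H B Li Be C / B Be Li H C He / C Li Be He H B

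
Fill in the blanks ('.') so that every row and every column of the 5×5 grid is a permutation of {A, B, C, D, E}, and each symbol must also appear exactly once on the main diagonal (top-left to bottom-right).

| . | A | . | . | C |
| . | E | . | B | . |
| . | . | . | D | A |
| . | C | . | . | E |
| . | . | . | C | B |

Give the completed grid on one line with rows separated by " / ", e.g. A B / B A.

Cell (r1,c1): row 1 has {A,C}; column 1 is empty so far; the diagonal has {B,E} → D.
Cell (r1,c4): row 1 has {A,C,D}; column 4 has {B,C,D} → E.
Cell (r2,c5): row 2 has {B,E}; column 5 has {A,B,C,E} → D.
Cell (r3,c2): row 3 has {A,D}; column 2 has {A,C,E} → B.
Cell (r3,c3): row 3 has {A,B,D}; column 3 is empty so far; the diagonal has {B,D,E} → C.
Cell (r4,c4): row 4 has {C,E}; column 4 has {B,C,D,E}; the diagonal has {B,C,D,E} → A.
Cell (r5,c2): row 5 has {B,C}; column 2 has {A,B,C,E} → D.
Cell (r1,c3): row 1 has {A,C,D,E}; column 3 has {C} → B.
Cell (r2,c3): row 2 has {B,D,E}; column 3 has {B,C} → A.
Cell (r3,c1): row 3 has {A,B,C,D}; column 1 has {D} → E.
Cell (r4,c1): row 4 has {A,C,E}; column 1 has {D,E} → B.
Cell (r4,c3): row 4 has {A,B,C,E}; column 3 has {A,B,C} → D.
Cell (r5,c1): row 5 has {B,C,D}; column 1 has {B,D,E} → A.
Cell (r5,c3): row 5 has {A,B,C,D}; column 3 has {A,B,C,D} → E.
Cell (r2,c1): row 2 has {A,B,D,E}; column 1 has {A,B,D,E} → C.

D A B E C / C E A B D / E B C D A / B C D A E / A D E C B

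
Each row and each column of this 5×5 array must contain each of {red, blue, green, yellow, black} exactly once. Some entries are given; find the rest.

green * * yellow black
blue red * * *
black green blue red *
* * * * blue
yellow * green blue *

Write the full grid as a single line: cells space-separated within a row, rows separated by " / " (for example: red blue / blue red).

At row 1, column 2: row 1 has {green,yellow,black}; column 2 has {red,green}; that leaves blue.
At row 1, column 3: row 1 has {blue,green,yellow,black}; column 3 has {blue,green}; that leaves red.
At row 3, column 5: row 3 has {red,blue,green,black}; column 5 has {blue,black}; that leaves yellow.
At row 4, column 1: row 4 has {blue}; column 1 has {blue,green,yellow,black}; that leaves red.
At row 5, column 2: row 5 has {blue,green,yellow}; column 2 has {red,blue,green}; that leaves black.
At row 5, column 5: row 5 has {blue,green,yellow,black}; column 5 has {blue,yellow,black}; that leaves red.
At row 2, column 5: row 2 has {red,blue}; column 5 has {red,blue,yellow,black}; that leaves green.
At row 4, column 2: row 4 has {red,blue}; column 2 has {red,blue,green,black}; that leaves yellow.
At row 4, column 3: row 4 has {red,blue,yellow}; column 3 has {red,blue,green}; that leaves black.
At row 4, column 4: row 4 has {red,blue,yellow,black}; column 4 has {red,blue,yellow}; that leaves green.
At row 2, column 3: row 2 has {red,blue,green}; column 3 has {red,blue,green,black}; that leaves yellow.
At row 2, column 4: row 2 has {red,blue,green,yellow}; column 4 has {red,blue,green,yellow}; that leaves black.

green blue red yellow black / blue red yellow black green / black green blue red yellow / red yellow black green blue / yellow black green blue red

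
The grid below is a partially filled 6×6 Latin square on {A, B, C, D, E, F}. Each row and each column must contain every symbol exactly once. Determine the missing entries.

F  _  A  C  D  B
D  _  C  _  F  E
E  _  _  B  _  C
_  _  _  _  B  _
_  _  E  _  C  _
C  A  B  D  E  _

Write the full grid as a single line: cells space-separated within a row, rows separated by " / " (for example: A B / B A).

F E A C D B / D B C A F E / E F D B A C / A C F E B D / B D E F C A / C A B D E F

At row 1, column 2: row 1 has {A,B,C,D,F}; column 2 has {A}; that leaves E.
At row 2, column 2: row 2 has {C,D,E,F}; column 2 has {A,E}; that leaves B.
At row 2, column 4: row 2 has {B,C,D,E,F}; column 4 has {B,C,D}; that leaves A.
At row 3, column 5: row 3 has {B,C,E}; column 5 has {B,C,D,E,F}; that leaves A.
At row 4, column 1: row 4 has {B}; column 1 has {C,D,E,F}; that leaves A.
At row 5, column 1: row 5 has {C,E}; column 1 has {A,C,D,E,F}; that leaves B.
At row 5, column 4: row 5 has {B,C,E}; column 4 has {A,B,C,D}; that leaves F.
At row 6, column 6: row 6 has {A,B,C,D,E}; column 6 has {B,C,E}; that leaves F.
At row 4, column 4: row 4 has {A,B}; column 4 has {A,B,C,D,F}; that leaves E.
At row 4, column 6: row 4 has {A,B,E}; column 6 has {B,C,E,F}; that leaves D.
At row 5, column 2: row 5 has {B,C,E,F}; column 2 has {A,B,E}; that leaves D.
At row 5, column 6: row 5 has {B,C,D,E,F}; column 6 has {B,C,D,E,F}; that leaves A.
At row 3, column 2: row 3 has {A,B,C,E}; column 2 has {A,B,D,E}; that leaves F.
At row 3, column 3: row 3 has {A,B,C,E,F}; column 3 has {A,B,C,E}; that leaves D.
At row 4, column 2: row 4 has {A,B,D,E}; column 2 has {A,B,D,E,F}; that leaves C.
At row 4, column 3: row 4 has {A,B,C,D,E}; column 3 has {A,B,C,D,E}; that leaves F.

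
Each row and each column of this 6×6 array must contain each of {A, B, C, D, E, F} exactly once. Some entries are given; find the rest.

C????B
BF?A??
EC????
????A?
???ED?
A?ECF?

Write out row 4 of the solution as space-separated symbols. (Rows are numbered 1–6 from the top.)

Cell (r1,c5): row 1 has {B,C}; column 5 has {A,D,F} → E.
Cell (r2,c5): row 2 has {A,B,F}; column 5 has {A,D,E,F} → C.
Cell (r3,c5): row 3 has {C,E}; column 5 has {A,C,D,E,F} → B.
Cell (r5,c1): row 5 has {D,E}; column 1 has {A,B,C,E} → F.
Cell (r6,c6): row 6 has {A,C,E,F}; column 6 has {B} → D.
Cell (r2,c3): row 2 has {A,B,C,F}; column 3 has {E} → D.
Cell (r2,c6): row 2 has {A,B,C,D,F}; column 6 has {B,D} → E.
Cell (r4,c1): row 4 has {A}; column 1 has {A,B,C,E,F} → D.
Cell (r6,c2): row 6 has {A,C,D,E,F}; column 2 has {C,F} → B.
Cell (r4,c2): row 4 has {A,D}; column 2 has {B,C,F} → E.
Cell (r5,c2): row 5 has {D,E,F}; column 2 has {B,C,E,F} → A.
Cell (r5,c6): row 5 has {A,D,E,F}; column 6 has {B,D,E} → C.
Cell (r1,c2): row 1 has {B,C,E}; column 2 has {A,B,C,E,F} → D.
Cell (r1,c4): row 1 has {B,C,D,E}; column 4 has {A,C,E} → F.
Cell (r3,c4): row 3 has {B,C,E}; column 4 has {A,C,E,F} → D.
Cell (r4,c4): row 4 has {A,D,E}; column 4 has {A,C,D,E,F} → B.
Cell (r4,c6): row 4 has {A,B,D,E}; column 6 has {B,C,D,E} → F.
Cell (r5,c3): row 5 has {A,C,D,E,F}; column 3 has {D,E} → B.
Cell (r1,c3): row 1 has {B,C,D,E,F}; column 3 has {B,D,E} → A.
Cell (r3,c3): row 3 has {B,C,D,E}; column 3 has {A,B,D,E} → F.
Cell (r3,c6): row 3 has {B,C,D,E,F}; column 6 has {B,C,D,E,F} → A.
Cell (r4,c3): row 4 has {A,B,D,E,F}; column 3 has {A,B,D,E,F} → C.

D E C B A F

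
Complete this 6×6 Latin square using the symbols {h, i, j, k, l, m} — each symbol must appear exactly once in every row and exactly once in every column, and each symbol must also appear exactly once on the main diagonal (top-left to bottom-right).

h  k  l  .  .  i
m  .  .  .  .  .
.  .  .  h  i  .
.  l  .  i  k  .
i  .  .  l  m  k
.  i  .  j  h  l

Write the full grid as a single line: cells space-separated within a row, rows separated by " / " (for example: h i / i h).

h k l m j i / m j i k l h / l m k h i j / j l h i k m / i h j l m k / k i m j h l

(r1,c4) = m
(r1,c5) = j
(r2,c2) = j
(r2,c4) = k
(r2,c5) = l
(r2,c6) = h
(r3,c2) = m
(r3,c3) = k
(r3,c6) = j
(r4,c1) = j
(r4,c6) = m
(r5,c2) = h
(r5,c3) = j
(r6,c1) = k
(r6,c3) = m
(r2,c3) = i
(r3,c1) = l
(r4,c3) = h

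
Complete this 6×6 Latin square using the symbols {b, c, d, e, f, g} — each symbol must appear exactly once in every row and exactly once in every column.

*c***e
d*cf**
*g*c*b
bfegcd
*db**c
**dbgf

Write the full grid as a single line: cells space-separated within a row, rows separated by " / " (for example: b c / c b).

f c g d b e / d b c f e g / e g f c d b / b f e g c d / g d b e f c / c e d b g f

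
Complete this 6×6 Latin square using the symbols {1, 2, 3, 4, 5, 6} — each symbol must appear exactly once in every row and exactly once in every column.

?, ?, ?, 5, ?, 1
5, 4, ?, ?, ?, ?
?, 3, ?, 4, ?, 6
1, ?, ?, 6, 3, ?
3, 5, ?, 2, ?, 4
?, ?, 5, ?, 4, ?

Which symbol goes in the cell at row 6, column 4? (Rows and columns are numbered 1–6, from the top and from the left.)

3

At row 3, column 1: row 3 has {3,4,6}; column 1 has {1,3,5}; that leaves 2.
At row 3, column 3: row 3 has {2,3,4,6}; column 3 has {5}; that leaves 1.
At row 3, column 5: row 3 has {1,2,3,4,6}; column 5 has {3,4}; that leaves 5.
At row 4, column 2: row 4 has {1,3,6}; column 2 has {3,4,5}; that leaves 2.
At row 4, column 3: row 4 has {1,2,3,6}; column 3 has {1,5}; that leaves 4.
At row 4, column 6: row 4 has {1,2,3,4,6}; column 6 has {1,4,6}; that leaves 5.
At row 5, column 3: row 5 has {2,3,4,5}; column 3 has {1,4,5}; that leaves 6.
At row 5, column 5: row 5 has {2,3,4,5,6}; column 5 has {3,4,5}; that leaves 1.
At row 6, column 1: row 6 has {4,5}; column 1 has {1,2,3,5}; that leaves 6.
At row 6, column 2: row 6 has {4,5,6}; column 2 has {2,3,4,5}; that leaves 1.
At row 6, column 4: row 6 has {1,4,5,6}; column 4 has {2,4,5,6}; that leaves 3.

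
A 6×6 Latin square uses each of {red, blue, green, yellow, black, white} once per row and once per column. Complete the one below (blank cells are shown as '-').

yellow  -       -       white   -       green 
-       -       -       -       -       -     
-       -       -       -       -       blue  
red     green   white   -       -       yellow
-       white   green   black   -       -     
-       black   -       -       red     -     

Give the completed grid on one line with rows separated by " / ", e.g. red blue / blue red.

yellow red black white blue green / white blue yellow red green black / black yellow red green white blue / red green white blue black yellow / blue white green black yellow red / green black blue yellow red white

Cell (r4,c4): row 4 has {red,green,yellow,white}; column 4 has {black,white} → blue.
Cell (r4,c5): row 4 has {red,blue,green,yellow,white}; column 5 has {red} → black.
Cell (r5,c1): row 5 has {green,black,white}; column 1 has {red,yellow} → blue.
Cell (r5,c5): row 5 has {blue,green,black,white}; column 5 has {red,black} → yellow.
Cell (r5,c6): row 5 has {blue,green,yellow,black,white}; column 6 has {blue,green,yellow} → red.
Cell (r6,c6): row 6 has {red,black}; column 6 has {red,blue,green,yellow} → white.
Cell (r1,c5): row 1 has {green,yellow,white}; column 5 has {red,yellow,black} → blue.
Cell (r2,c6): row 2 is empty so far; column 6 has {red,blue,green,yellow,white} → black.
Cell (r6,c1): row 6 has {red,black,white}; column 1 has {red,blue,yellow} → green.
Cell (r6,c4): row 6 has {red,green,black,white}; column 4 has {blue,black,white} → yellow.
Cell (r1,c2): row 1 has {blue,green,yellow,white}; column 2 has {green,black,white} → red.
Cell (r1,c3): row 1 has {red,blue,green,yellow,white}; column 3 has {green,white} → black.
Cell (r2,c1): row 2 has {black}; column 1 has {red,blue,green,yellow} → white.
Cell (r2,c5): row 2 has {black,white}; column 5 has {red,blue,yellow,black} → green.
Cell (r3,c1): row 3 has {blue}; column 1 has {red,blue,green,yellow,white} → black.
Cell (r3,c2): row 3 has {blue,black}; column 2 has {red,green,black,white} → yellow.
Cell (r3,c3): row 3 has {blue,yellow,black}; column 3 has {green,black,white} → red.
Cell (r3,c4): row 3 has {red,blue,yellow,black}; column 4 has {blue,yellow,black,white} → green.
Cell (r3,c5): row 3 has {red,blue,green,yellow,black}; column 5 has {red,blue,green,yellow,black} → white.
Cell (r6,c3): row 6 has {red,green,yellow,black,white}; column 3 has {red,green,black,white} → blue.
Cell (r2,c2): row 2 has {green,black,white}; column 2 has {red,green,yellow,black,white} → blue.
Cell (r2,c3): row 2 has {blue,green,black,white}; column 3 has {red,blue,green,black,white} → yellow.
Cell (r2,c4): row 2 has {blue,green,yellow,black,white}; column 4 has {blue,green,yellow,black,white} → red.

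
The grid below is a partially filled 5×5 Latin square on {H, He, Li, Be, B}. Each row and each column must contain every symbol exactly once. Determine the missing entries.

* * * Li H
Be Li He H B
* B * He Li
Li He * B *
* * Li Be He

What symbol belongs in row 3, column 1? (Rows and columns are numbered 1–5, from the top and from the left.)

H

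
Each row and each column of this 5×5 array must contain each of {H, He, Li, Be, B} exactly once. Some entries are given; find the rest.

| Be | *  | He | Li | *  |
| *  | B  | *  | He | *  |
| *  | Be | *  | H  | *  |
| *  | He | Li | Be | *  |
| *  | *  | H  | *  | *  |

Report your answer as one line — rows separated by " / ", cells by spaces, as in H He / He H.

(r1,c2): row 1 has {He,Li,Be}; column 2 has {He,Be,B}, so it must be H.
(r1,c5): row 1 has {H,He,Li,Be}; column 5 is empty so far, so it must be B.
(r2,c3): row 2 has {He,B}; column 3 has {H,He,Li}, so it must be Be.
(r3,c3): row 3 has {H,Be}; column 3 has {H,He,Li,Be}, so it must be B.
(r4,c5): row 4 has {He,Li,Be}; column 5 has {B}, so it must be H.
(r5,c2): row 5 has {H}; column 2 has {H,He,Be,B}, so it must be Li.
(r5,c4): row 5 has {H,Li}; column 4 has {H,He,Li,Be}, so it must be B.
(r2,c5): row 2 has {He,Be,B}; column 5 has {H,B}, so it must be Li.
(r3,c5): row 3 has {H,Be,B}; column 5 has {H,Li,B}, so it must be He.
(r4,c1): row 4 has {H,He,Li,Be}; column 1 has {Be}, so it must be B.
(r5,c1): row 5 has {H,Li,B}; column 1 has {Be,B}, so it must be He.
(r5,c5): row 5 has {H,He,Li,B}; column 5 has {H,He,Li,B}, so it must be Be.
(r2,c1): row 2 has {He,Li,Be,B}; column 1 has {He,Be,B}, so it must be H.
(r3,c1): row 3 has {H,He,Be,B}; column 1 has {H,He,Be,B}, so it must be Li.

Be H He Li B / H B Be He Li / Li Be B H He / B He Li Be H / He Li H B Be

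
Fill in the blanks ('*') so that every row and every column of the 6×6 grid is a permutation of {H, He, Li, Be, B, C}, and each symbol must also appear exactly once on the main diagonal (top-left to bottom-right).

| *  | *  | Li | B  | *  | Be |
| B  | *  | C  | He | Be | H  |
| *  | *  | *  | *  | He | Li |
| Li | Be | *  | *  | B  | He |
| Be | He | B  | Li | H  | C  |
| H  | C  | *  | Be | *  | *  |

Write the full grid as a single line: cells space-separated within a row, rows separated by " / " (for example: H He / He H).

(r1,c2) = H
(r1,c5) = C
(r2,c2) = Li
(r3,c1) = C
(r3,c2) = B
(r3,c3) = Be
(r3,c4) = H
(r4,c3) = H
(r4,c4) = C
(r6,c3) = He
(r6,c5) = Li
(r6,c6) = B
(r1,c1) = He

He H Li B C Be / B Li C He Be H / C B Be H He Li / Li Be H C B He / Be He B Li H C / H C He Be Li B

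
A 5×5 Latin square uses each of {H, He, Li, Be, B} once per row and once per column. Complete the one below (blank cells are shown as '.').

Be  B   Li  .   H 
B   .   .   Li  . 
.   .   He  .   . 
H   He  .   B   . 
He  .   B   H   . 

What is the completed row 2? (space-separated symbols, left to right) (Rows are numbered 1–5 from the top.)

B Be H Li He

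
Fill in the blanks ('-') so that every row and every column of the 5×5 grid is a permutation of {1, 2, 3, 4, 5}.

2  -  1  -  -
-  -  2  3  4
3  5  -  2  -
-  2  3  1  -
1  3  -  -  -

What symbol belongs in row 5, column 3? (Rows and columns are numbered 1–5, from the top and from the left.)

At row 1, column 2: row 1 has {1,2}; column 2 has {2,3,5}; that leaves 4.
At row 1, column 4: row 1 has {1,2,4}; column 4 has {1,2,3}; that leaves 5.
At row 1, column 5: row 1 has {1,2,4,5}; column 5 has {4}; that leaves 3.
At row 2, column 1: row 2 has {2,3,4}; column 1 has {1,2,3}; that leaves 5.
At row 2, column 2: row 2 has {2,3,4,5}; column 2 has {2,3,4,5}; that leaves 1.
At row 3, column 3: row 3 has {2,3,5}; column 3 has {1,2,3}; that leaves 4.
At row 3, column 5: row 3 has {2,3,4,5}; column 5 has {3,4}; that leaves 1.
At row 4, column 1: row 4 has {1,2,3}; column 1 has {1,2,3,5}; that leaves 4.
At row 4, column 5: row 4 has {1,2,3,4}; column 5 has {1,3,4}; that leaves 5.
At row 5, column 3: row 5 has {1,3}; column 3 has {1,2,3,4}; that leaves 5.

5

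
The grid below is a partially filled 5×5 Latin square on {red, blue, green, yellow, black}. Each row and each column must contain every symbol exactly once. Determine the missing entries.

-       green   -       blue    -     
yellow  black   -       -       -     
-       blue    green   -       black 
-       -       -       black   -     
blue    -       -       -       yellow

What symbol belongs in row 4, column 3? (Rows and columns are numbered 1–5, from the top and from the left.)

red

(r1,c5) = red
(r3,c1) = red
(r3,c4) = yellow
(r4,c1) = green
(r4,c5) = blue
(r5,c2) = red
(r5,c3) = black
(r5,c4) = green
(r1,c1) = black
(r1,c3) = yellow
(r2,c4) = red
(r2,c5) = green
(r4,c2) = yellow
(r4,c3) = red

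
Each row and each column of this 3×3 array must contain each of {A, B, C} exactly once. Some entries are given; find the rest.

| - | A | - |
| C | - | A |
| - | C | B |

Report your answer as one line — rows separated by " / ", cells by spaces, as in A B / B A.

row 1 has {A}; column 1 has {C} — only B is left for (r1,c1).
row 1 has {A,B}; column 3 has {A,B} — only C is left for (r1,c3).
row 2 has {A,C}; column 2 has {A,C} — only B is left for (r2,c2).
row 3 has {B,C}; column 1 has {B,C} — only A is left for (r3,c1).

B A C / C B A / A C B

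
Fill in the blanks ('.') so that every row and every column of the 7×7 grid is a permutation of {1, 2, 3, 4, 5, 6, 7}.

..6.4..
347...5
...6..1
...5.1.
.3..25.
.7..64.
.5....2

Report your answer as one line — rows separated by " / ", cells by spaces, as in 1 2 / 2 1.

(r2,c5) = 1
(r3,c2) = 2
(r4,c2) = 6
(r6,c7) = 3
(r1,c2) = 1
(r1,c7) = 7
(r2,c4) = 2
(r2,c6) = 6
(r4,c7) = 4
(r5,c7) = 6
(r6,c4) = 1
(r1,c4) = 3
(r1,c6) = 2
(r1,c1) = 5
(r6,c1) = 2
(r6,c3) = 5
(r4,c1) = 7
(r4,c5) = 3
(r7,c5) = 7
(r7,c6) = 3
(r3,c1) = 4
(r3,c3) = 3
(r3,c5) = 5
(r3,c6) = 7
(r4,c3) = 2
(r5,c1) = 1
(r5,c3) = 4
(r5,c4) = 7
(r7,c1) = 6
(r7,c3) = 1
(r7,c4) = 4

5 1 6 3 4 2 7 / 3 4 7 2 1 6 5 / 4 2 3 6 5 7 1 / 7 6 2 5 3 1 4 / 1 3 4 7 2 5 6 / 2 7 5 1 6 4 3 / 6 5 1 4 7 3 2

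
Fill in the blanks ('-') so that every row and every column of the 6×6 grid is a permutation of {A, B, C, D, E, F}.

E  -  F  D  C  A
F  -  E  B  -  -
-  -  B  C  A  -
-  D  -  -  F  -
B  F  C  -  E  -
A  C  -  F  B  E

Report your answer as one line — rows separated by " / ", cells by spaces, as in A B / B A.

(r1,c2) = B
(r2,c2) = A
(r2,c5) = D
(r2,c6) = C
(r3,c1) = D
(r3,c2) = E
(r3,c6) = F
(r4,c1) = C
(r4,c3) = A
(r4,c4) = E
(r4,c6) = B
(r5,c4) = A
(r5,c6) = D
(r6,c3) = D

E B F D C A / F A E B D C / D E B C A F / C D A E F B / B F C A E D / A C D F B E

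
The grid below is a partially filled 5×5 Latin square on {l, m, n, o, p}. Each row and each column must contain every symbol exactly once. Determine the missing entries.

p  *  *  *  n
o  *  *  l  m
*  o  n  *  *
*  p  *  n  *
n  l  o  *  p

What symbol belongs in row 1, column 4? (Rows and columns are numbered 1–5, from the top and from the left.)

(r1,c2) = m
(r1,c3) = l
(r1,c4) = o

o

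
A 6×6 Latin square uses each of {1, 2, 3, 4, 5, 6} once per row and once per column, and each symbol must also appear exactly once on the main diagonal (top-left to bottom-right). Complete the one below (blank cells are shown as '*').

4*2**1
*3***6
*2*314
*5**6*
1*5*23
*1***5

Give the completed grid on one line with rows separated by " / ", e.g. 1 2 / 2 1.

(r1,c2) = 6
(r1,c4) = 5
(r1,c5) = 3
(r3,c3) = 6
(r4,c4) = 1
(r4,c6) = 2
(r5,c2) = 4
(r5,c4) = 6
(r6,c5) = 4
(r2,c5) = 5
(r3,c1) = 5
(r4,c1) = 3
(r4,c3) = 4
(r6,c3) = 3
(r6,c4) = 2
(r2,c1) = 2
(r2,c3) = 1
(r2,c4) = 4
(r6,c1) = 6

4 6 2 5 3 1 / 2 3 1 4 5 6 / 5 2 6 3 1 4 / 3 5 4 1 6 2 / 1 4 5 6 2 3 / 6 1 3 2 4 5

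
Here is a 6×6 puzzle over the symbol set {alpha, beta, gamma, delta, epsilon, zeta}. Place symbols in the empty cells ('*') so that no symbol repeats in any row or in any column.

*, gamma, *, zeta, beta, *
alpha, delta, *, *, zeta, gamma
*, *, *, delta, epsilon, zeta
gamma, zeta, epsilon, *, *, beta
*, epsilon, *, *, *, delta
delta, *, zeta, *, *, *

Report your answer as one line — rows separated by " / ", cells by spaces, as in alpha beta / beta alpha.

epsilon gamma delta zeta beta alpha / alpha delta beta epsilon zeta gamma / beta alpha gamma delta epsilon zeta / gamma zeta epsilon alpha delta beta / zeta epsilon alpha beta gamma delta / delta beta zeta gamma alpha epsilon

(r1,c1) = epsilon
(r1,c6) = alpha
(r2,c3) = beta
(r2,c4) = epsilon
(r3,c1) = beta
(r3,c2) = alpha
(r3,c3) = gamma
(r4,c4) = alpha
(r4,c5) = delta
(r5,c1) = zeta
(r5,c3) = alpha
(r5,c5) = gamma
(r6,c2) = beta
(r6,c4) = gamma
(r6,c5) = alpha
(r6,c6) = epsilon
(r1,c3) = delta
(r5,c4) = beta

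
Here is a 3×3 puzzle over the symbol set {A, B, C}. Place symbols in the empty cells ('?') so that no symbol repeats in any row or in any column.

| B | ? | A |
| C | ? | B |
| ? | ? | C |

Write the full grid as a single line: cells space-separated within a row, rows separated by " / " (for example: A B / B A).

Cell (r1,c2): row 1 has {A,B}; column 2 is empty so far → C.
Cell (r2,c2): row 2 has {B,C}; column 2 has {C} → A.
Cell (r3,c1): row 3 has {C}; column 1 has {B,C} → A.
Cell (r3,c2): row 3 has {A,C}; column 2 has {A,C} → B.

B C A / C A B / A B C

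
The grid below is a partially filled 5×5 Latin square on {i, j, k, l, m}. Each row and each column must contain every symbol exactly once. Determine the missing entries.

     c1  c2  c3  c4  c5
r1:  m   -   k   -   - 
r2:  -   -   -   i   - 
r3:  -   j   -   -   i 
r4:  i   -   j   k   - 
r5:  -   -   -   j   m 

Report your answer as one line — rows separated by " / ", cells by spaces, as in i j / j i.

m i k l j / j l m i k / k j l m i / i m j k l / l k i j m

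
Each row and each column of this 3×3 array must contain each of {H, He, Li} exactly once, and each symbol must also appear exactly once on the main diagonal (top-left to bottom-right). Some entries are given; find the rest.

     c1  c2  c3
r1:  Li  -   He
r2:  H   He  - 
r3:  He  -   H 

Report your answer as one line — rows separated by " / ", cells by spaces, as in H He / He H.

Li H He / H He Li / He Li H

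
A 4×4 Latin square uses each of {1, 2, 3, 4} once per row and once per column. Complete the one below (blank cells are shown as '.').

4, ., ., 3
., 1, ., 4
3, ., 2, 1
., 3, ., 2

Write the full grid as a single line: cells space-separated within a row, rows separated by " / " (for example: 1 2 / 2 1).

(r1,c2): row 1 has {3,4}; column 2 has {1,3}, so it must be 2.
(r1,c3): row 1 has {2,3,4}; column 3 has {2}, so it must be 1.
(r2,c1): row 2 has {1,4}; column 1 has {3,4}, so it must be 2.
(r2,c3): row 2 has {1,2,4}; column 3 has {1,2}, so it must be 3.
(r3,c2): row 3 has {1,2,3}; column 2 has {1,2,3}, so it must be 4.
(r4,c1): row 4 has {2,3}; column 1 has {2,3,4}, so it must be 1.
(r4,c3): row 4 has {1,2,3}; column 3 has {1,2,3}, so it must be 4.

4 2 1 3 / 2 1 3 4 / 3 4 2 1 / 1 3 4 2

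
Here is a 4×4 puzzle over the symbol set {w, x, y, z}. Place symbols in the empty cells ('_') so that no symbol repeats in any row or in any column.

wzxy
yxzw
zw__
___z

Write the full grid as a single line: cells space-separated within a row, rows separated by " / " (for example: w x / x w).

(r3,c3): row 3 has {w,z}; column 3 has {x,z}, so it must be y.
(r3,c4): row 3 has {w,y,z}; column 4 has {w,y,z}, so it must be x.
(r4,c1): row 4 has {z}; column 1 has {w,y,z}, so it must be x.
(r4,c2): row 4 has {x,z}; column 2 has {w,x,z}, so it must be y.
(r4,c3): row 4 has {x,y,z}; column 3 has {x,y,z}, so it must be w.

w z x y / y x z w / z w y x / x y w z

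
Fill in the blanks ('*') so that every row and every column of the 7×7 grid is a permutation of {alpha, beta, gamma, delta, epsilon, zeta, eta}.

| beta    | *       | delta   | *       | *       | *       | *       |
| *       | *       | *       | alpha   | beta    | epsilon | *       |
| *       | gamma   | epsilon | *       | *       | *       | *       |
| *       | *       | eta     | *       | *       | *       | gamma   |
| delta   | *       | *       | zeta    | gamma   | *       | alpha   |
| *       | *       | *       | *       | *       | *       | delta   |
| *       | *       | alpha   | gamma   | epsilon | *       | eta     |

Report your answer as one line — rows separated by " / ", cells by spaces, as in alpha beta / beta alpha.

beta alpha delta eta zeta gamma epsilon / eta delta gamma alpha beta epsilon zeta / alpha gamma epsilon delta eta zeta beta / epsilon zeta eta beta delta alpha gamma / delta epsilon beta zeta gamma eta alpha / gamma eta zeta epsilon alpha beta delta / zeta beta alpha gamma epsilon delta eta

Cell (r2,c7): row 2 has {alpha,beta,epsilon}; column 7 has {alpha,gamma,delta,eta} → zeta.
Cell (r3,c7): row 3 has {gamma,epsilon}; column 7 has {alpha,gamma,delta,zeta,eta} → beta.
Cell (r5,c3): row 5 has {alpha,gamma,delta,zeta}; column 3 has {alpha,delta,epsilon,eta} → beta.
Cell (r5,c6): row 5 has {alpha,beta,gamma,delta,zeta}; column 6 has {epsilon} → eta.
Cell (r7,c1): row 7 has {alpha,gamma,epsilon,eta}; column 1 has {beta,delta} → zeta.
Cell (r1,c7): row 1 has {beta,delta}; column 7 has {alpha,beta,gamma,delta,zeta,eta} → epsilon.
Cell (r2,c3): row 2 has {alpha,beta,epsilon,zeta}; column 3 has {alpha,beta,delta,epsilon,eta} → gamma.
Cell (r5,c2): row 5 has {alpha,beta,gamma,delta,zeta,eta}; column 2 has {gamma} → epsilon.
Cell (r6,c3): row 6 has {delta}; column 3 has {alpha,beta,gamma,delta,epsilon,eta} → zeta.
Cell (r1,c4): row 1 has {beta,delta,epsilon}; column 4 has {alpha,gamma,zeta} → eta.
Cell (r2,c1): row 2 has {alpha,beta,gamma,epsilon,zeta}; column 1 has {beta,delta,zeta} → eta.
Cell (r2,c2): row 2 has {alpha,beta,gamma,epsilon,zeta,eta}; column 2 has {gamma,epsilon} → delta.
Cell (r3,c1): row 3 has {beta,gamma,epsilon}; column 1 has {beta,delta,zeta,eta} → alpha.
Cell (r3,c4): row 3 has {alpha,beta,gamma,epsilon}; column 4 has {alpha,gamma,zeta,eta} → delta.
Cell (r3,c6): row 3 has {alpha,beta,gamma,delta,epsilon}; column 6 has {epsilon,eta} → zeta.
Cell (r4,c1): row 4 has {gamma,eta}; column 1 has {alpha,beta,delta,zeta,eta} → epsilon.
Cell (r4,c4): row 4 has {gamma,epsilon,eta}; column 4 has {alpha,gamma,delta,zeta,eta} → beta.
Cell (r6,c1): row 6 has {delta,zeta}; column 1 has {alpha,beta,delta,epsilon,zeta,eta} → gamma.
Cell (r6,c4): row 6 has {gamma,delta,zeta}; column 4 has {alpha,beta,gamma,delta,zeta,eta} → epsilon.
Cell (r7,c2): row 7 has {alpha,gamma,epsilon,zeta,eta}; column 2 has {gamma,delta,epsilon} → beta.
Cell (r7,c6): row 7 has {alpha,beta,gamma,epsilon,zeta,eta}; column 6 has {epsilon,zeta,eta} → delta.
Cell (r3,c5): row 3 has {alpha,beta,gamma,delta,epsilon,zeta}; column 5 has {beta,gamma,epsilon} → eta.
Cell (r4,c6): row 4 has {beta,gamma,epsilon,eta}; column 6 has {delta,epsilon,zeta,eta} → alpha.
Cell (r6,c5): row 6 has {gamma,delta,epsilon,zeta}; column 5 has {beta,gamma,epsilon,eta} → alpha.
Cell (r6,c6): row 6 has {alpha,gamma,delta,epsilon,zeta}; column 6 has {alpha,delta,epsilon,zeta,eta} → beta.
Cell (r1,c5): row 1 has {beta,delta,epsilon,eta}; column 5 has {alpha,beta,gamma,epsilon,eta} → zeta.
Cell (r1,c6): row 1 has {beta,delta,epsilon,zeta,eta}; column 6 has {alpha,beta,delta,epsilon,zeta,eta} → gamma.
Cell (r4,c2): row 4 has {alpha,beta,gamma,epsilon,eta}; column 2 has {beta,gamma,delta,epsilon} → zeta.
Cell (r4,c5): row 4 has {alpha,beta,gamma,epsilon,zeta,eta}; column 5 has {alpha,beta,gamma,epsilon,zeta,eta} → delta.
Cell (r6,c2): row 6 has {alpha,beta,gamma,delta,epsilon,zeta}; column 2 has {beta,gamma,delta,epsilon,zeta} → eta.
Cell (r1,c2): row 1 has {beta,gamma,delta,epsilon,zeta,eta}; column 2 has {beta,gamma,delta,epsilon,zeta,eta} → alpha.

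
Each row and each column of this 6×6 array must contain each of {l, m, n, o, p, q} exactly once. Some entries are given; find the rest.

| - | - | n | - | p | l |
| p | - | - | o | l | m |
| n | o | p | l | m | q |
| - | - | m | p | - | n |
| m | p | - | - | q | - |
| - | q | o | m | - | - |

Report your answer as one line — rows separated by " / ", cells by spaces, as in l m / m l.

o m n q p l / p n q o l m / n o p l m q / q l m p o n / m p l n q o / l q o m n p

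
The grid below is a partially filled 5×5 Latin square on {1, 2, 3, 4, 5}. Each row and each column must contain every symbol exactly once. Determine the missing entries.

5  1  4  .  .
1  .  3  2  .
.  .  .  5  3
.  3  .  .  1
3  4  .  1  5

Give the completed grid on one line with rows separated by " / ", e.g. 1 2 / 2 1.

(r1,c4): row 1 has {1,4,5}; column 4 has {1,2,5}, so it must be 3.
(r1,c5): row 1 has {1,3,4,5}; column 5 has {1,3,5}, so it must be 2.
(r2,c2): row 2 has {1,2,3}; column 2 has {1,3,4}, so it must be 5.
(r2,c5): row 2 has {1,2,3,5}; column 5 has {1,2,3,5}, so it must be 4.
(r3,c2): row 3 has {3,5}; column 2 has {1,3,4,5}, so it must be 2.
(r3,c3): row 3 has {2,3,5}; column 3 has {3,4}, so it must be 1.
(r4,c4): row 4 has {1,3}; column 4 has {1,2,3,5}, so it must be 4.
(r5,c3): row 5 has {1,3,4,5}; column 3 has {1,3,4}, so it must be 2.
(r3,c1): row 3 has {1,2,3,5}; column 1 has {1,3,5}, so it must be 4.
(r4,c1): row 4 has {1,3,4}; column 1 has {1,3,4,5}, so it must be 2.
(r4,c3): row 4 has {1,2,3,4}; column 3 has {1,2,3,4}, so it must be 5.

5 1 4 3 2 / 1 5 3 2 4 / 4 2 1 5 3 / 2 3 5 4 1 / 3 4 2 1 5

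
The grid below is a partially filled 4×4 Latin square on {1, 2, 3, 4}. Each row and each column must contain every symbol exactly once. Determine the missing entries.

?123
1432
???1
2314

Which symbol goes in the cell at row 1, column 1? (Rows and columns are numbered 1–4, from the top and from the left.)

(r1,c1): row 1 has {1,2,3}; column 1 has {1,2}, so it must be 4.

4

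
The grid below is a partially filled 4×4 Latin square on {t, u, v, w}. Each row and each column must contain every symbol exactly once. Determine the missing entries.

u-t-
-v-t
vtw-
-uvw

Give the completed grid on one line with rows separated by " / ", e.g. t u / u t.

u w t v / w v u t / v t w u / t u v w

(r1,c2): row 1 has {t,u}; column 2 has {t,u,v}, so it must be w.
(r1,c4): row 1 has {t,u,w}; column 4 has {t,w}, so it must be v.
(r2,c1): row 2 has {t,v}; column 1 has {u,v}, so it must be w.
(r2,c3): row 2 has {t,v,w}; column 3 has {t,v,w}, so it must be u.
(r3,c4): row 3 has {t,v,w}; column 4 has {t,v,w}, so it must be u.
(r4,c1): row 4 has {u,v,w}; column 1 has {u,v,w}, so it must be t.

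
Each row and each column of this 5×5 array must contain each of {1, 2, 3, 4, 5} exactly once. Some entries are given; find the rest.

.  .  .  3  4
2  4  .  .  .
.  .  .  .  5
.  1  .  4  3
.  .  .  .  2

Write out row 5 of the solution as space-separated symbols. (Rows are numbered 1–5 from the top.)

3 5 4 1 2

(r2,c5) = 1
(r4,c1) = 5
(r4,c3) = 2
(r1,c1) = 1
(r1,c3) = 5
(r2,c3) = 3
(r2,c4) = 5
(r5,c4) = 1
(r1,c2) = 2
(r3,c2) = 3
(r3,c4) = 2
(r5,c2) = 5
(r5,c3) = 4
(r3,c1) = 4
(r3,c3) = 1
(r5,c1) = 3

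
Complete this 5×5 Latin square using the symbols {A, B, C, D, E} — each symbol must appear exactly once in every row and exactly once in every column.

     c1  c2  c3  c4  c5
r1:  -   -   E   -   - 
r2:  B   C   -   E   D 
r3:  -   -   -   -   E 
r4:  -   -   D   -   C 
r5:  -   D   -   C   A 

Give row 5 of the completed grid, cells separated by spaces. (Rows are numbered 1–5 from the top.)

(r1,c5) = B
(r2,c3) = A
(r5,c1) = E
(r5,c3) = B

E D B C A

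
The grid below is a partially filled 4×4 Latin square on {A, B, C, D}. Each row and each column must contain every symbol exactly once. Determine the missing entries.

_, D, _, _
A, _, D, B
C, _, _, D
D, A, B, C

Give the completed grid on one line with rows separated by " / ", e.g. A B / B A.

B D C A / A C D B / C B A D / D A B C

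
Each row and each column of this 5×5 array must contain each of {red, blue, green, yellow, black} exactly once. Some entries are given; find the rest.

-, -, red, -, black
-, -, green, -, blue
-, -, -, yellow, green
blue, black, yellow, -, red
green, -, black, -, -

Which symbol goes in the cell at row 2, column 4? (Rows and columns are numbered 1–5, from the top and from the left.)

black

(r1,c1): row 1 has {red,black}; column 1 has {blue,green}, so it must be yellow.
(r3,c3): row 3 has {green,yellow}; column 3 has {red,green,yellow,black}, so it must be blue.
(r4,c4): row 4 has {red,blue,yellow,black}; column 4 has {yellow}, so it must be green.
(r5,c5): row 5 has {green,black}; column 5 has {red,blue,green,black}, so it must be yellow.
(r1,c4): row 1 has {red,yellow,black}; column 4 has {green,yellow}, so it must be blue.
(r3,c2): row 3 has {blue,green,yellow}; column 2 has {black}, so it must be red.
(r5,c2): row 5 has {green,yellow,black}; column 2 has {red,black}, so it must be blue.
(r5,c4): row 5 has {blue,green,yellow,black}; column 4 has {blue,green,yellow}, so it must be red.
(r1,c2): row 1 has {red,blue,yellow,black}; column 2 has {red,blue,black}, so it must be green.
(r2,c2): row 2 has {blue,green}; column 2 has {red,blue,green,black}, so it must be yellow.
(r2,c4): row 2 has {blue,green,yellow}; column 4 has {red,blue,green,yellow}, so it must be black.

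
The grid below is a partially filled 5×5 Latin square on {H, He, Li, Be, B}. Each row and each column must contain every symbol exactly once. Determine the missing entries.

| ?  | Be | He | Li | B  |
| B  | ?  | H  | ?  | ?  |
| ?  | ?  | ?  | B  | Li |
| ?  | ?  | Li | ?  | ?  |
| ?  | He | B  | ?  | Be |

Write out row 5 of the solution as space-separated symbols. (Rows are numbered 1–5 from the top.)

Li He B H Be

row 1 has {He,Li,Be,B}; column 1 has {B} — only H is left for (r1,c1).
row 2 has {H,B}; column 2 has {He,Be} — only Li is left for (r2,c2).
row 2 has {H,Li,B}; column 5 has {Li,Be,B} — only He is left for (r2,c5).
row 3 has {Li,B}; column 2 has {He,Li,Be} — only H is left for (r3,c2).
row 3 has {H,Li,B}; column 3 has {H,He,Li,B} — only Be is left for (r3,c3).
row 4 has {Li}; column 2 has {H,He,Li,Be} — only B is left for (r4,c2).
row 4 has {Li,B}; column 5 has {He,Li,Be,B} — only H is left for (r4,c5).
row 5 has {He,Be,B}; column 1 has {H,B} — only Li is left for (r5,c1).
row 5 has {He,Li,Be,B}; column 4 has {Li,B} — only H is left for (r5,c4).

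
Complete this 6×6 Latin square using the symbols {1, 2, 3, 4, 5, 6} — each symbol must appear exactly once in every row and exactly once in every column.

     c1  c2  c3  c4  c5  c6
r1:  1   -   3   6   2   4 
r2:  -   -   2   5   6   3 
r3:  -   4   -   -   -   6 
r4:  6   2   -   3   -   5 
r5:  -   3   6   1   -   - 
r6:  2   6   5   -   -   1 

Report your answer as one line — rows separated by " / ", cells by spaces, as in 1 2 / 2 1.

1 5 3 6 2 4 / 4 1 2 5 6 3 / 3 4 1 2 5 6 / 6 2 4 3 1 5 / 5 3 6 1 4 2 / 2 6 5 4 3 1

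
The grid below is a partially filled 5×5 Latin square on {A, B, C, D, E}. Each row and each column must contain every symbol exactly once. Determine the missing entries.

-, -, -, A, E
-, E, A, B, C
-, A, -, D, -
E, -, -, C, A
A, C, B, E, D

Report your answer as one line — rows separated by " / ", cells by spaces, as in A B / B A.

(r2,c1): row 2 has {A,B,C,E}; column 1 has {A,E}, so it must be D.
(r3,c5): row 3 has {A,D}; column 5 has {A,C,D,E}, so it must be B.
(r4,c3): row 4 has {A,C,E}; column 3 has {A,B}, so it must be D.
(r1,c3): row 1 has {A,E}; column 3 has {A,B,D}, so it must be C.
(r3,c1): row 3 has {A,B,D}; column 1 has {A,D,E}, so it must be C.
(r3,c3): row 3 has {A,B,C,D}; column 3 has {A,B,C,D}, so it must be E.
(r4,c2): row 4 has {A,C,D,E}; column 2 has {A,C,E}, so it must be B.
(r1,c1): row 1 has {A,C,E}; column 1 has {A,C,D,E}, so it must be B.
(r1,c2): row 1 has {A,B,C,E}; column 2 has {A,B,C,E}, so it must be D.

B D C A E / D E A B C / C A E D B / E B D C A / A C B E D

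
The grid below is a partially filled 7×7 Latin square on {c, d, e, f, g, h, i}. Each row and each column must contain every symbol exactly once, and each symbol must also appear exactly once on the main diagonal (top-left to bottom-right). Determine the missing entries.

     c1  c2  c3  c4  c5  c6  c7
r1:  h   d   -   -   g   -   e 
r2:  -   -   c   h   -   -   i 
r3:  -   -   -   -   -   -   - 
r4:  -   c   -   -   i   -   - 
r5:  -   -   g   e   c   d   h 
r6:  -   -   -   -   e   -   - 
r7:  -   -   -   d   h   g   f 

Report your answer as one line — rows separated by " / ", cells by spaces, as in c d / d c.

(r4,c4) = g
(r4,c7) = d
(r6,c6) = i
(r2,c2) = e
(r2,c6) = f
(r3,c3) = d
(r3,c5) = f
(r7,c2) = i
(r7,c3) = e
(r1,c6) = c
(r2,c5) = d
(r5,c2) = f
(r7,c1) = c
(r2,c1) = g
(r5,c1) = i
(r3,c1) = e
(r3,c6) = h
(r4,c1) = f
(r4,c3) = h
(r4,c6) = e
(r6,c1) = d
(r6,c3) = f
(r6,c4) = c
(r6,c7) = g
(r1,c3) = i
(r1,c4) = f
(r3,c2) = g
(r3,c4) = i
(r3,c7) = c
(r6,c2) = h

h d i f g c e / g e c h d f i / e g d i f h c / f c h g i e d / i f g e c d h / d h f c e i g / c i e d h g f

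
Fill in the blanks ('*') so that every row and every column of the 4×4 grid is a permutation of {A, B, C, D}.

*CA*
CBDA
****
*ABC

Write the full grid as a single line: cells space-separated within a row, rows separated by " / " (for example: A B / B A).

row 3 is empty so far; column 2 has {A,B,C} — only D is left for (r3,c2).
row 3 has {D}; column 3 has {A,B,D} — only C is left for (r3,c3).
row 3 has {C,D}; column 4 has {A,C} — only B is left for (r3,c4).
row 4 has {A,B,C}; column 1 has {C} — only D is left for (r4,c1).
row 1 has {A,C}; column 1 has {C,D} — only B is left for (r1,c1).
row 1 has {A,B,C}; column 4 has {A,B,C} — only D is left for (r1,c4).
row 3 has {B,C,D}; column 1 has {B,C,D} — only A is left for (r3,c1).

B C A D / C B D A / A D C B / D A B C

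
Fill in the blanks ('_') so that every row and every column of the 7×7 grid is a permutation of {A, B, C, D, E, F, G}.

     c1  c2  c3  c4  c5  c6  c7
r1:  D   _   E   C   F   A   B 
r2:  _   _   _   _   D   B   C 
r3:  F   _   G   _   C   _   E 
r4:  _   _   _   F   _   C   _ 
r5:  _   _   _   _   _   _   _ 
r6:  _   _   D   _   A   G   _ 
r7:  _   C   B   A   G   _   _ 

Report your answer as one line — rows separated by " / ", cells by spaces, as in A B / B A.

D G E C F A B / A E F G D B C / F A G B C D E / B D A F E C G / G F C D B E A / C B D E A G F / E C B A G F D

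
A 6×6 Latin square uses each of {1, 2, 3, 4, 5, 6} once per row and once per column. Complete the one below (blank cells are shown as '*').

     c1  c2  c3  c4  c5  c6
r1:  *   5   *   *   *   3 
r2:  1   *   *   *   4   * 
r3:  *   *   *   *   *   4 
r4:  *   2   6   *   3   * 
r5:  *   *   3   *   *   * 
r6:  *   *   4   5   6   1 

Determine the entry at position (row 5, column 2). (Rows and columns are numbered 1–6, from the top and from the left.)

(r4,c6) = 5
(r6,c2) = 3
(r2,c2) = 6
(r2,c6) = 2
(r3,c2) = 1
(r4,c1) = 4
(r4,c4) = 1
(r5,c2) = 4

4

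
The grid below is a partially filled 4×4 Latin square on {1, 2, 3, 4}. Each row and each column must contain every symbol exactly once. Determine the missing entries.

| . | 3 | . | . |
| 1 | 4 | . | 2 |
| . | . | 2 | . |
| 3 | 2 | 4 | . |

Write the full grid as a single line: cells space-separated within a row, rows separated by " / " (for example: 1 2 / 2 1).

2 3 1 4 / 1 4 3 2 / 4 1 2 3 / 3 2 4 1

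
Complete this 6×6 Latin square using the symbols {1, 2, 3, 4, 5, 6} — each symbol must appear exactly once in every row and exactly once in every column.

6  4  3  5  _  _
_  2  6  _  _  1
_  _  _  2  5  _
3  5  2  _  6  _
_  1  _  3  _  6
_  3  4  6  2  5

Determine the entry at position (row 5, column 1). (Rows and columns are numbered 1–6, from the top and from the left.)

2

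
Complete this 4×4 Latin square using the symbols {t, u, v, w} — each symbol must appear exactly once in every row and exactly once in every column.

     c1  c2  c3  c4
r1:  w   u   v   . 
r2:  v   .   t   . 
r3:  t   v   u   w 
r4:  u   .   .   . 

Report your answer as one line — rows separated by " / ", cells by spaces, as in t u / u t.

(r1,c4) = t
(r2,c2) = w
(r2,c4) = u
(r4,c2) = t
(r4,c3) = w
(r4,c4) = v

w u v t / v w t u / t v u w / u t w v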